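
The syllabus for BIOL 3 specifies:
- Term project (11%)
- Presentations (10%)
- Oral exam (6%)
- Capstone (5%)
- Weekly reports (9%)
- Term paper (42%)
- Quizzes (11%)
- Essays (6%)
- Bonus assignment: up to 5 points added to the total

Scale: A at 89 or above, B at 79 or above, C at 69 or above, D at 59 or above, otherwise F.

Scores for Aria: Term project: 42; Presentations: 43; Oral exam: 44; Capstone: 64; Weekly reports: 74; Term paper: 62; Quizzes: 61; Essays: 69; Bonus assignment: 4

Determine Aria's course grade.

Weighted total:
  Term project 42 × 0.11 = 4.62
  Presentations 43 × 0.1 = 4.3
  Oral exam 44 × 0.06 = 2.64
  Capstone 64 × 0.05 = 3.2
  Weekly reports 74 × 0.09 = 6.66
  Term paper 62 × 0.42 = 26.04
  Quizzes 61 × 0.11 = 6.71
  Essays 69 × 0.06 = 4.14
Sum = 58.31
Bonus assignment: 58.31 + 4 = 62.31
62.31 is ≥ 59 and < 69 → D

D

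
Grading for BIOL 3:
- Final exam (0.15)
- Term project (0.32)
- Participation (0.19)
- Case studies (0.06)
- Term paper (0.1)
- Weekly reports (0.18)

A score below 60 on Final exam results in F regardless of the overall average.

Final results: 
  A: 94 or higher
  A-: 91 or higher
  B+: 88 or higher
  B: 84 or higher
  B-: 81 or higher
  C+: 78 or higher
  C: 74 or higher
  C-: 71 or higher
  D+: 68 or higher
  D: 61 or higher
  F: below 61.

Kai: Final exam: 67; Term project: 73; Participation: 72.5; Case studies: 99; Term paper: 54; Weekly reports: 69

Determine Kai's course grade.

Final exam score 67 ≥ 60: minimum met.
Weighted total:
  Final exam 67 × 0.15 = 10.05
  Term project 73 × 0.32 = 23.36
  Participation 72.5 × 0.19 = 13.775
  Case studies 99 × 0.06 = 5.94
  Term paper 54 × 0.1 = 5.4
  Weekly reports 69 × 0.18 = 12.42
Sum = 70.945
70.945 is ≥ 68 and < 71 → D+

D+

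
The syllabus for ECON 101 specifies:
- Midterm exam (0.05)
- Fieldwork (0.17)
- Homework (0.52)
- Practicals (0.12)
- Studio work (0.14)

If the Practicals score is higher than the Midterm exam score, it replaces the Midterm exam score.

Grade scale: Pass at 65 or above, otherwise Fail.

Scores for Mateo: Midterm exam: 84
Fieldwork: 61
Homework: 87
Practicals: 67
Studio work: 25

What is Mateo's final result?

Practicals (67) ≤ Midterm exam (84), so Midterm exam stays at 84.
Weighted total:
  Midterm exam 84 × 0.05 = 4.2
  Fieldwork 61 × 0.17 = 10.37
  Homework 87 × 0.52 = 45.24
  Practicals 67 × 0.12 = 8.04
  Studio work 25 × 0.14 = 3.5
Sum = 71.35
71.35 ≥ 65 → Pass

Pass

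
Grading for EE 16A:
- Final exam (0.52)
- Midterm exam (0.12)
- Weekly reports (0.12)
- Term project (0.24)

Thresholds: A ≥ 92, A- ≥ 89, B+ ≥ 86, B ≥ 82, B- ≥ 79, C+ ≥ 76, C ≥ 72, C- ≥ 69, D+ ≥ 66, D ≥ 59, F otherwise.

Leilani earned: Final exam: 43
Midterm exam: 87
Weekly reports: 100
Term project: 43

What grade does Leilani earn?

Weighted total:
  Final exam 43 × 0.52 = 22.36
  Midterm exam 87 × 0.12 = 10.44
  Weekly reports 100 × 0.12 = 12
  Term project 43 × 0.24 = 10.32
Sum = 55.12
55.12 < 59 → F

F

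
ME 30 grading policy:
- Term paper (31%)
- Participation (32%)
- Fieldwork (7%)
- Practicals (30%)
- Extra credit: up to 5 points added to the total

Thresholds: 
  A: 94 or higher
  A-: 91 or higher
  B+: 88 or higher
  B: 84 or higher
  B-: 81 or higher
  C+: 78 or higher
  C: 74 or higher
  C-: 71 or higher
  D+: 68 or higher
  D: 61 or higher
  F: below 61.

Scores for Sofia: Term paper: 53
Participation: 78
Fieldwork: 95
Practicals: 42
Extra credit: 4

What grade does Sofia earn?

Weighted total:
  Term paper 53 × 0.31 = 16.43
  Participation 78 × 0.32 = 24.96
  Fieldwork 95 × 0.07 = 6.65
  Practicals 42 × 0.3 = 12.6
Sum = 60.64
Extra credit: 60.64 + 4 = 64.64
64.64 is ≥ 61 and < 68 → D

D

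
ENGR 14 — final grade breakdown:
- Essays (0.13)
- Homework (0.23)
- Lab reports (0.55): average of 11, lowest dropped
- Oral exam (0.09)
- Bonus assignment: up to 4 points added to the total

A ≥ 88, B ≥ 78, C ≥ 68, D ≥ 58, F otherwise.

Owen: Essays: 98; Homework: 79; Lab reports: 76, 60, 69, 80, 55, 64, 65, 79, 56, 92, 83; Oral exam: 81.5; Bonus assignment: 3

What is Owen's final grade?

Lab reports: drop 55 → average of remaining 10 = 724/10 = 72.4
Weighted total:
  Essays 98 × 0.13 = 12.74
  Homework 79 × 0.23 = 18.17
  Lab reports 72.4 × 0.55 = 39.82
  Oral exam 81.5 × 0.09 = 7.335
Sum = 78.065
Bonus assignment: 78.065 + 3 = 81.065
81.065 is ≥ 78 and < 88 → B

B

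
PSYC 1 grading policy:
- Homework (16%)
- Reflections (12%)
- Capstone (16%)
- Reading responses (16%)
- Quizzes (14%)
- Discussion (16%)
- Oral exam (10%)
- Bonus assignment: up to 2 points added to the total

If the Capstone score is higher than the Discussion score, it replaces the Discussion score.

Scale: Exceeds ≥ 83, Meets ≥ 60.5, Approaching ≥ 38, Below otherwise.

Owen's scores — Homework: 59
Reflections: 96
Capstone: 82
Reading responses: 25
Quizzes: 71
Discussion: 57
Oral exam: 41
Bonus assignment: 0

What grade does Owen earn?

Capstone (82) > Discussion (57), so Discussion counts as 82.
Weighted total:
  Homework 59 × 0.16 = 9.44
  Reflections 96 × 0.12 = 11.52
  Capstone 82 × 0.16 = 13.12
  Reading responses 25 × 0.16 = 4
  Quizzes 71 × 0.14 = 9.94
  Discussion 82 × 0.16 = 13.12
  Oral exam 41 × 0.1 = 4.1
Sum = 65.24
Bonus assignment: 65.24 + 0 = 65.24
65.24 is ≥ 60.5 and < 83 → Meets

Meets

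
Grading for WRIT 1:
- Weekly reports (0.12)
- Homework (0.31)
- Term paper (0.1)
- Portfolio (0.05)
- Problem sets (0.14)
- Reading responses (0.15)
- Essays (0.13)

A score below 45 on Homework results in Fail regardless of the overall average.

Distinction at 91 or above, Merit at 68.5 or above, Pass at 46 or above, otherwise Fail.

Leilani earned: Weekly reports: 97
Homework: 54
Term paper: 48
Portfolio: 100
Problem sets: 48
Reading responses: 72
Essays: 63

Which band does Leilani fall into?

Pass

Homework score 54 ≥ 45: minimum met.
Weighted total:
  Weekly reports 97 × 0.12 = 11.64
  Homework 54 × 0.31 = 16.74
  Term paper 48 × 0.1 = 4.8
  Portfolio 100 × 0.05 = 5
  Problem sets 48 × 0.14 = 6.72
  Reading responses 72 × 0.15 = 10.8
  Essays 63 × 0.13 = 8.19
Sum = 63.89
63.89 is ≥ 46 and < 68.5 → Pass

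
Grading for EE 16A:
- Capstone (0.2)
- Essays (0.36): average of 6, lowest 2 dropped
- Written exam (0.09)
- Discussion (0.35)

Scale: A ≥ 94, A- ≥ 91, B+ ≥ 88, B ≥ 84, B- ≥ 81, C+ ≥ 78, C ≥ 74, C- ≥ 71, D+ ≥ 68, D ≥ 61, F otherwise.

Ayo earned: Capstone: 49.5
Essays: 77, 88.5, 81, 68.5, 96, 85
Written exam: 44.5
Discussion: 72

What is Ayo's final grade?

D+

Essays: drop 68.5, 77 → average of remaining 4 = 350.5/4 = 87.625
Weighted total:
  Capstone 49.5 × 0.2 = 9.9
  Essays 87.625 × 0.36 = 31.545
  Written exam 44.5 × 0.09 = 4.005
  Discussion 72 × 0.35 = 25.2
Sum = 70.65
70.65 is ≥ 68 and < 71 → D+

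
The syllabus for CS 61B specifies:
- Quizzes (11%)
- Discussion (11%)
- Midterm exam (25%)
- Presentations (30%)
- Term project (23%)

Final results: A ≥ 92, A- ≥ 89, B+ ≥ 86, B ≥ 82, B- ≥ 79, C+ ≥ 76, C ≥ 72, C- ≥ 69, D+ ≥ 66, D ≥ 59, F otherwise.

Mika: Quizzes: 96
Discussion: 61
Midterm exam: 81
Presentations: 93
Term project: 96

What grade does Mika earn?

Weighted total:
  Quizzes 96 × 0.11 = 10.56
  Discussion 61 × 0.11 = 6.71
  Midterm exam 81 × 0.25 = 20.25
  Presentations 93 × 0.3 = 27.9
  Term project 96 × 0.23 = 22.08
Sum = 87.5
87.5 is ≥ 86 and < 89 → B+

B+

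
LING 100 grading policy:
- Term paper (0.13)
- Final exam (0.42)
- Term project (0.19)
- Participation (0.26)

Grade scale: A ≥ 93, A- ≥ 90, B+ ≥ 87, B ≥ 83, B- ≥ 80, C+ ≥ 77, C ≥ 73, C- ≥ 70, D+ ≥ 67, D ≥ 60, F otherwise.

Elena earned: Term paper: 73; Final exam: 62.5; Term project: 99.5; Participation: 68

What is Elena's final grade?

Weighted total:
  Term paper 73 × 0.13 = 9.49
  Final exam 62.5 × 0.42 = 26.25
  Term project 99.5 × 0.19 = 18.905
  Participation 68 × 0.26 = 17.68
Sum = 72.325
72.325 is ≥ 70 and < 73 → C-

C-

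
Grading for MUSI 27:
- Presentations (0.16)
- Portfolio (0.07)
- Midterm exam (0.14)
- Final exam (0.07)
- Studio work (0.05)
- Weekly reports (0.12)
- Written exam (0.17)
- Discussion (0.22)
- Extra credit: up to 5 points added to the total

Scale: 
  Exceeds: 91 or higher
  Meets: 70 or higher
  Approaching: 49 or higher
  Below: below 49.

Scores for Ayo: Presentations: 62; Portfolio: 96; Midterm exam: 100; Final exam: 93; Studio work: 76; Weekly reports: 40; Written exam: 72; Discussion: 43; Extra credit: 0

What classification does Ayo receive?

Weighted total:
  Presentations 62 × 0.16 = 9.92
  Portfolio 96 × 0.07 = 6.72
  Midterm exam 100 × 0.14 = 14
  Final exam 93 × 0.07 = 6.51
  Studio work 76 × 0.05 = 3.8
  Weekly reports 40 × 0.12 = 4.8
  Written exam 72 × 0.17 = 12.24
  Discussion 43 × 0.22 = 9.46
Sum = 67.45
Extra credit: 67.45 + 0 = 67.45
67.45 is ≥ 49 and < 70 → Approaching

Approaching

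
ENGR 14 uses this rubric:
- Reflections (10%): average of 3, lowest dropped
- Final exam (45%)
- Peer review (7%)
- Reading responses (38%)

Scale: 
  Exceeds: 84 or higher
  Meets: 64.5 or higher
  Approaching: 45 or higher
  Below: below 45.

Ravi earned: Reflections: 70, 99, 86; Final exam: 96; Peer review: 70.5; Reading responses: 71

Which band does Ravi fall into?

Exceeds

Reflections: drop 70 → average of remaining 2 = 185/2 = 92.5
Weighted total:
  Reflections 92.5 × 0.1 = 9.25
  Final exam 96 × 0.45 = 43.2
  Peer review 70.5 × 0.07 = 4.935
  Reading responses 71 × 0.38 = 26.98
Sum = 84.365
84.365 ≥ 84 → Exceeds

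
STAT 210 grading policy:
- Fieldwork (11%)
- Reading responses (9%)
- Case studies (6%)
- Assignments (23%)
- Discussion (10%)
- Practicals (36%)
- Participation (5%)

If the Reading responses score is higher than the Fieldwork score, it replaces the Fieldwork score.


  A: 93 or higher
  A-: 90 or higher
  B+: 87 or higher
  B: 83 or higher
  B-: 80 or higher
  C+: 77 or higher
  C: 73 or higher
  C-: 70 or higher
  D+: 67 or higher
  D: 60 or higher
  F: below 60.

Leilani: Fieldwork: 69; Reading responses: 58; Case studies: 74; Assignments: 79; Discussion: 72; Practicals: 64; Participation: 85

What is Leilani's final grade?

D+

Reading responses (58) ≤ Fieldwork (69), so Fieldwork stays at 69.
Weighted total:
  Fieldwork 69 × 0.11 = 7.59
  Reading responses 58 × 0.09 = 5.22
  Case studies 74 × 0.06 = 4.44
  Assignments 79 × 0.23 = 18.17
  Discussion 72 × 0.1 = 7.2
  Practicals 64 × 0.36 = 23.04
  Participation 85 × 0.05 = 4.25
Sum = 69.91
69.91 is ≥ 67 and < 70 → D+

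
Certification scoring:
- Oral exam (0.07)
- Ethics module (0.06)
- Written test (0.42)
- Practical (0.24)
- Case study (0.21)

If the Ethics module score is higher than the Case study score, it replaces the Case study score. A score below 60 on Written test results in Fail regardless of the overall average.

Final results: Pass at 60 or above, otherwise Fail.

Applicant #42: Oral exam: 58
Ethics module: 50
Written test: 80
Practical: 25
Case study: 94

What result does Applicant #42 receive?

Ethics module (50) ≤ Case study (94), so Case study stays at 94.
Written test score 80 ≥ 60: minimum met.
Weighted total:
  Oral exam 58 × 0.07 = 4.06
  Ethics module 50 × 0.06 = 3
  Written test 80 × 0.42 = 33.6
  Practical 25 × 0.24 = 6
  Case study 94 × 0.21 = 19.74
Sum = 66.4
66.4 ≥ 60 → Pass

Pass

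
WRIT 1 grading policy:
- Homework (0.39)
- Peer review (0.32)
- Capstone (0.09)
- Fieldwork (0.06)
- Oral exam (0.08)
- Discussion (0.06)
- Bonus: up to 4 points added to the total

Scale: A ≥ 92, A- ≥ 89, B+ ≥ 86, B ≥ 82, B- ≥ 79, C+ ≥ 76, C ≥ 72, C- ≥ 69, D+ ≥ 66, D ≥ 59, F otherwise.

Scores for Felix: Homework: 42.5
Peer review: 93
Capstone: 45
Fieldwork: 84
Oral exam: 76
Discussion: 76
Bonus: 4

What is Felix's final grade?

Weighted total:
  Homework 42.5 × 0.39 = 16.575
  Peer review 93 × 0.32 = 29.76
  Capstone 45 × 0.09 = 4.05
  Fieldwork 84 × 0.06 = 5.04
  Oral exam 76 × 0.08 = 6.08
  Discussion 76 × 0.06 = 4.56
Sum = 66.065
Bonus: 66.065 + 4 = 70.065
70.065 is ≥ 69 and < 72 → C-

C-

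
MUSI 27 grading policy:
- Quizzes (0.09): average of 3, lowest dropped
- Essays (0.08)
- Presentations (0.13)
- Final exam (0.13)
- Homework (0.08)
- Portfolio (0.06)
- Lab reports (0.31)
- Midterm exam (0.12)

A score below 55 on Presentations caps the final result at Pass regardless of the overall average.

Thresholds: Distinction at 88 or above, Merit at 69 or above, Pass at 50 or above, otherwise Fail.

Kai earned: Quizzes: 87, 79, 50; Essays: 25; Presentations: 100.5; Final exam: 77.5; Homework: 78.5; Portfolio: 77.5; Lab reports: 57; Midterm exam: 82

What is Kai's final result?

Quizzes: drop 50 → average of remaining 2 = 166/2 = 83
Presentations score 100.5 ≥ 55: minimum met.
Weighted total:
  Quizzes 83 × 0.09 = 7.47
  Essays 25 × 0.08 = 2
  Presentations 100.5 × 0.13 = 13.065
  Final exam 77.5 × 0.13 = 10.075
  Homework 78.5 × 0.08 = 6.28
  Portfolio 77.5 × 0.06 = 4.65
  Lab reports 57 × 0.31 = 17.67
  Midterm exam 82 × 0.12 = 9.84
Sum = 71.05
71.05 is ≥ 69 and < 88 → Merit

Merit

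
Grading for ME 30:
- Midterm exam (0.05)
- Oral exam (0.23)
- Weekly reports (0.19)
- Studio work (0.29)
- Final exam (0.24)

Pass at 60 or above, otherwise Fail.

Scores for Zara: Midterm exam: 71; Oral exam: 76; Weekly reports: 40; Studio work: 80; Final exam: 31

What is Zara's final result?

Weighted total:
  Midterm exam 71 × 0.05 = 3.55
  Oral exam 76 × 0.23 = 17.48
  Weekly reports 40 × 0.19 = 7.6
  Studio work 80 × 0.29 = 23.2
  Final exam 31 × 0.24 = 7.44
Sum = 59.27
59.27 < 60 → Fail

Fail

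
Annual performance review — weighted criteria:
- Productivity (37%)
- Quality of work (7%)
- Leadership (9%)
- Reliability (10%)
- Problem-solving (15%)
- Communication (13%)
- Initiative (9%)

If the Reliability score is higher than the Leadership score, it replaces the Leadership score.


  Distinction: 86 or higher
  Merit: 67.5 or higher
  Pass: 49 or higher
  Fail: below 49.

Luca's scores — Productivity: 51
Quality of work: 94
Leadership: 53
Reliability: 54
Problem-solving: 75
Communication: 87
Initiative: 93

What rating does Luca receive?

Pass

Reliability (54) > Leadership (53), so Leadership counts as 54.
Weighted total:
  Productivity 51 × 0.37 = 18.87
  Quality of work 94 × 0.07 = 6.58
  Leadership 54 × 0.09 = 4.86
  Reliability 54 × 0.1 = 5.4
  Problem-solving 75 × 0.15 = 11.25
  Communication 87 × 0.13 = 11.31
  Initiative 93 × 0.09 = 8.37
Sum = 66.64
66.64 is ≥ 49 and < 67.5 → Pass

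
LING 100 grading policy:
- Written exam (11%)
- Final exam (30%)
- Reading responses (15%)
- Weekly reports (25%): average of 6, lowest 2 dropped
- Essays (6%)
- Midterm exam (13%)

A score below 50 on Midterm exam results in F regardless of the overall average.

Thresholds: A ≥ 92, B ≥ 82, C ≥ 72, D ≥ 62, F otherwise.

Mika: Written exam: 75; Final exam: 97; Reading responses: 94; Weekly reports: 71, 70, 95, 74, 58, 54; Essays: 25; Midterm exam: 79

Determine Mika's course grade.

B

Weekly reports: drop 54, 58 → average of remaining 4 = 310/4 = 77.5
Midterm exam score 79 ≥ 50: minimum met.
Weighted total:
  Written exam 75 × 0.11 = 8.25
  Final exam 97 × 0.3 = 29.1
  Reading responses 94 × 0.15 = 14.1
  Weekly reports 77.5 × 0.25 = 19.375
  Essays 25 × 0.06 = 1.5
  Midterm exam 79 × 0.13 = 10.27
Sum = 82.595
82.595 is ≥ 82 and < 92 → B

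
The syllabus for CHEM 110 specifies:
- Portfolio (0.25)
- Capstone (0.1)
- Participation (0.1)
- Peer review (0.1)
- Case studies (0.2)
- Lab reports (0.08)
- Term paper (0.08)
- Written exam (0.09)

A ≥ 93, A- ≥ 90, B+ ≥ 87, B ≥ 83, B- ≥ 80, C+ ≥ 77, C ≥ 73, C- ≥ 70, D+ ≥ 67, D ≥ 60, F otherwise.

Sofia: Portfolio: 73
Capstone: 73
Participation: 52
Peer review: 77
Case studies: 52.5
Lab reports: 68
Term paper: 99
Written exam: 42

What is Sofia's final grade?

D

Weighted total:
  Portfolio 73 × 0.25 = 18.25
  Capstone 73 × 0.1 = 7.3
  Participation 52 × 0.1 = 5.2
  Peer review 77 × 0.1 = 7.7
  Case studies 52.5 × 0.2 = 10.5
  Lab reports 68 × 0.08 = 5.44
  Term paper 99 × 0.08 = 7.92
  Written exam 42 × 0.09 = 3.78
Sum = 66.09
66.09 is ≥ 60 and < 67 → D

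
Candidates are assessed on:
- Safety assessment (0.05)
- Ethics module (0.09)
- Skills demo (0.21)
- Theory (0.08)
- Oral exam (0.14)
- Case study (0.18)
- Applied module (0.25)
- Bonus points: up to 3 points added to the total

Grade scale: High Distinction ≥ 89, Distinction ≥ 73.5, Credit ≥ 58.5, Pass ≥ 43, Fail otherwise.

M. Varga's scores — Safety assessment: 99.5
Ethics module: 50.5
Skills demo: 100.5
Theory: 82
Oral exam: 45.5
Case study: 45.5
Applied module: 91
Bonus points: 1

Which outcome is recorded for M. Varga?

Distinction

Weighted total:
  Safety assessment 99.5 × 0.05 = 4.975
  Ethics module 50.5 × 0.09 = 4.545
  Skills demo 100.5 × 0.21 = 21.105
  Theory 82 × 0.08 = 6.56
  Oral exam 45.5 × 0.14 = 6.37
  Case study 45.5 × 0.18 = 8.19
  Applied module 91 × 0.25 = 22.75
Sum = 74.495
Bonus points: 74.495 + 1 = 75.495
75.495 is ≥ 73.5 and < 89 → Distinction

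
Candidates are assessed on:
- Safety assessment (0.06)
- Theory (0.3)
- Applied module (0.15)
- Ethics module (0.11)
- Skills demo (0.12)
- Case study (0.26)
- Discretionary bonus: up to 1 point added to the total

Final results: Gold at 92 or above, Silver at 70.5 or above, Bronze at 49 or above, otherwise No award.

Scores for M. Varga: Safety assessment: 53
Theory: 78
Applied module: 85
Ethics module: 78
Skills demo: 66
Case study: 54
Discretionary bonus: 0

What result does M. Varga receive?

Bronze

Weighted total:
  Safety assessment 53 × 0.06 = 3.18
  Theory 78 × 0.3 = 23.4
  Applied module 85 × 0.15 = 12.75
  Ethics module 78 × 0.11 = 8.58
  Skills demo 66 × 0.12 = 7.92
  Case study 54 × 0.26 = 14.04
Sum = 69.87
Discretionary bonus: 69.87 + 0 = 69.87
69.87 is ≥ 49 and < 70.5 → Bronze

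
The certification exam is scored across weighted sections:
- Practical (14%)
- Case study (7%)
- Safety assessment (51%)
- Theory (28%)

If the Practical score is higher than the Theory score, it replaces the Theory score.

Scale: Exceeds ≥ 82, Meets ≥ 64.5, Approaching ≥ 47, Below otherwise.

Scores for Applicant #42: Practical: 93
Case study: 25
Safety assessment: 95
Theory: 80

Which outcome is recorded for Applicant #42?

Practical (93) > Theory (80), so Theory counts as 93.
Weighted total:
  Practical 93 × 0.14 = 13.02
  Case study 25 × 0.07 = 1.75
  Safety assessment 95 × 0.51 = 48.45
  Theory 93 × 0.28 = 26.04
Sum = 89.26
89.26 ≥ 82 → Exceeds

Exceeds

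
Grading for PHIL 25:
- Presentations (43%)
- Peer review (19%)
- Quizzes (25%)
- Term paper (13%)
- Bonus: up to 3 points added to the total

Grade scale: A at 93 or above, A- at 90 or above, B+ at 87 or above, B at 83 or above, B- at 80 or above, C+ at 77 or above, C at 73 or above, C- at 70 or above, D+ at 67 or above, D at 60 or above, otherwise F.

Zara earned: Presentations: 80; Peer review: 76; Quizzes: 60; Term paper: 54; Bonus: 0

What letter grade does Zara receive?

C-

Weighted total:
  Presentations 80 × 0.43 = 34.4
  Peer review 76 × 0.19 = 14.44
  Quizzes 60 × 0.25 = 15
  Term paper 54 × 0.13 = 7.02
Sum = 70.86
Bonus: 70.86 + 0 = 70.86
70.86 is ≥ 70 and < 73 → C-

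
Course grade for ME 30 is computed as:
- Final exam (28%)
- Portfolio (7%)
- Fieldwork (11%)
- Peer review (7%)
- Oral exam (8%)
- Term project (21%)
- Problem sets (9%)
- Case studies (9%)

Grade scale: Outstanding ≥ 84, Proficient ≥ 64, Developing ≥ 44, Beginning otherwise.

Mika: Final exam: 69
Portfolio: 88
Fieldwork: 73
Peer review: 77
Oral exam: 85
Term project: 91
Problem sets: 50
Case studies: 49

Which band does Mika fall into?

Weighted total:
  Final exam 69 × 0.28 = 19.32
  Portfolio 88 × 0.07 = 6.16
  Fieldwork 73 × 0.11 = 8.03
  Peer review 77 × 0.07 = 5.39
  Oral exam 85 × 0.08 = 6.8
  Term project 91 × 0.21 = 19.11
  Problem sets 50 × 0.09 = 4.5
  Case studies 49 × 0.09 = 4.41
Sum = 73.72
73.72 is ≥ 64 and < 84 → Proficient

Proficient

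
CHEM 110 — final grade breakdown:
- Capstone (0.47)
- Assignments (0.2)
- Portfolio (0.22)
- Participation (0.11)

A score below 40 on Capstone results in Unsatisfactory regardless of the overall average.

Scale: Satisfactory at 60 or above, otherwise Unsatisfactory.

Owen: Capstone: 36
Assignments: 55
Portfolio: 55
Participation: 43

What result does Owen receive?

Capstone score 36 < 40: minimum not met.
Weighted total:
  Capstone 36 × 0.47 = 16.92
  Assignments 55 × 0.2 = 11
  Portfolio 55 × 0.22 = 12.1
  Participation 43 × 0.11 = 4.73
Sum = 44.75
Because the Capstone minimum was not met, the result is Unsatisfactory.

Unsatisfactory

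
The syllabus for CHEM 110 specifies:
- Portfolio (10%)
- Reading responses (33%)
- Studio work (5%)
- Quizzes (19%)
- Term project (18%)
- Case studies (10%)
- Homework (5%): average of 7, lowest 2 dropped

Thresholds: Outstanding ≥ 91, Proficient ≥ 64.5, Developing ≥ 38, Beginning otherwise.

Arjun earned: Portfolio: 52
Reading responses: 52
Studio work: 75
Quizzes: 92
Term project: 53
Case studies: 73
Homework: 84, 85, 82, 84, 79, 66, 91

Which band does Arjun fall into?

Homework: drop 66, 79 → average of remaining 5 = 426/5 = 85.2
Weighted total:
  Portfolio 52 × 0.1 = 5.2
  Reading responses 52 × 0.33 = 17.16
  Studio work 75 × 0.05 = 3.75
  Quizzes 92 × 0.19 = 17.48
  Term project 53 × 0.18 = 9.54
  Case studies 73 × 0.1 = 7.3
  Homework 85.2 × 0.05 = 4.26
Sum = 64.69
64.69 is ≥ 64.5 and < 91 → Proficient

Proficient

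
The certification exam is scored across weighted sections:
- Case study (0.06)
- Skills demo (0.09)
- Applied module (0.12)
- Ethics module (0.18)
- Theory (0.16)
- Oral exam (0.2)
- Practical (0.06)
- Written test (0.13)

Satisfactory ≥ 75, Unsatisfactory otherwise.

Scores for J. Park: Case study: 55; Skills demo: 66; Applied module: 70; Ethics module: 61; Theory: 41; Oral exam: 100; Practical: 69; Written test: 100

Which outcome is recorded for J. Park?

Weighted total:
  Case study 55 × 0.06 = 3.3
  Skills demo 66 × 0.09 = 5.94
  Applied module 70 × 0.12 = 8.4
  Ethics module 61 × 0.18 = 10.98
  Theory 41 × 0.16 = 6.56
  Oral exam 100 × 0.2 = 20
  Practical 69 × 0.06 = 4.14
  Written test 100 × 0.13 = 13
Sum = 72.32
72.32 < 75 → Unsatisfactory

Unsatisfactory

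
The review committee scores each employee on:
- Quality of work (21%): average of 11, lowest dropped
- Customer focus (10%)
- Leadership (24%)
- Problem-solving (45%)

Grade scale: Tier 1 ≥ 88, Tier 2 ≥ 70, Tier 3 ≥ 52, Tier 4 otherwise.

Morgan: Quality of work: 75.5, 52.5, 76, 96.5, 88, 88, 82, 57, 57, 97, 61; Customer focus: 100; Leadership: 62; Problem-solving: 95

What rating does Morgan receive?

Quality of work: drop 52.5 → average of remaining 10 = 778/10 = 77.8
Weighted total:
  Quality of work 77.8 × 0.21 = 16.338
  Customer focus 100 × 0.1 = 10
  Leadership 62 × 0.24 = 14.88
  Problem-solving 95 × 0.45 = 42.75
Sum = 83.968
83.968 is ≥ 70 and < 88 → Tier 2

Tier 2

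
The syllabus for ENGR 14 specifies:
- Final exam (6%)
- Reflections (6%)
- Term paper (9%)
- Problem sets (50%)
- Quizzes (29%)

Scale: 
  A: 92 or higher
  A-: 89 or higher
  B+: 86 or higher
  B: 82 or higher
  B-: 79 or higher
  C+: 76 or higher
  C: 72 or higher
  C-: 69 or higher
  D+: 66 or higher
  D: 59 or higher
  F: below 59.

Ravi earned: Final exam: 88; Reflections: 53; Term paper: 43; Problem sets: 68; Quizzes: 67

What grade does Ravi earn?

Weighted total:
  Final exam 88 × 0.06 = 5.28
  Reflections 53 × 0.06 = 3.18
  Term paper 43 × 0.09 = 3.87
  Problem sets 68 × 0.5 = 34
  Quizzes 67 × 0.29 = 19.43
Sum = 65.76
65.76 is ≥ 59 and < 66 → D

D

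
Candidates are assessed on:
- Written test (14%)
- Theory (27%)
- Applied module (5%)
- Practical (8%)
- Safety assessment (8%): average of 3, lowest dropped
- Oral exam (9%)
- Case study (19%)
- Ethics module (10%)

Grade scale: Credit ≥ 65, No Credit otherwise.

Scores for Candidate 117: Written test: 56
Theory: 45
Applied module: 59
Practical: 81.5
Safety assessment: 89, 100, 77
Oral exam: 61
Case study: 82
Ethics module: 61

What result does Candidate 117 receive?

No Credit

Safety assessment: drop 77 → average of remaining 2 = 189/2 = 94.5
Weighted total:
  Written test 56 × 0.14 = 7.84
  Theory 45 × 0.27 = 12.15
  Applied module 59 × 0.05 = 2.95
  Practical 81.5 × 0.08 = 6.52
  Safety assessment 94.5 × 0.08 = 7.56
  Oral exam 61 × 0.09 = 5.49
  Case study 82 × 0.19 = 15.58
  Ethics module 61 × 0.1 = 6.1
Sum = 64.19
64.19 < 65 → No Credit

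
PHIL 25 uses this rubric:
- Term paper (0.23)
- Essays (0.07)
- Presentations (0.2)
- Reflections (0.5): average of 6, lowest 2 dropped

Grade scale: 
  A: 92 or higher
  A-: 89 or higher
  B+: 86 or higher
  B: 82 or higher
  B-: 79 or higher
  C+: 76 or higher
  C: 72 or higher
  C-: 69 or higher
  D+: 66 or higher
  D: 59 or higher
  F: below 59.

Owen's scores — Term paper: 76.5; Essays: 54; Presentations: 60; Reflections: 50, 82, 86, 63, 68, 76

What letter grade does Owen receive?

C

Reflections: drop 50, 63 → average of remaining 4 = 312/4 = 78
Weighted total:
  Term paper 76.5 × 0.23 = 17.595
  Essays 54 × 0.07 = 3.78
  Presentations 60 × 0.2 = 12
  Reflections 78 × 0.5 = 39
Sum = 72.375
72.375 is ≥ 72 and < 76 → C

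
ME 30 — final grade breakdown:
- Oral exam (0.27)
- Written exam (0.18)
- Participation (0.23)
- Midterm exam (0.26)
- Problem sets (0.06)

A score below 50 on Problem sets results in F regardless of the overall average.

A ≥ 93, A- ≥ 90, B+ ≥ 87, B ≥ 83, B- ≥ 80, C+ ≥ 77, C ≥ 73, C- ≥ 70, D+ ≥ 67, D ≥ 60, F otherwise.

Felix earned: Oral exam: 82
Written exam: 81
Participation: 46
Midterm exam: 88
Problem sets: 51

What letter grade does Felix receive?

C

Problem sets score 51 ≥ 50: minimum met.
Weighted total:
  Oral exam 82 × 0.27 = 22.14
  Written exam 81 × 0.18 = 14.58
  Participation 46 × 0.23 = 10.58
  Midterm exam 88 × 0.26 = 22.88
  Problem sets 51 × 0.06 = 3.06
Sum = 73.24
73.24 is ≥ 73 and < 77 → C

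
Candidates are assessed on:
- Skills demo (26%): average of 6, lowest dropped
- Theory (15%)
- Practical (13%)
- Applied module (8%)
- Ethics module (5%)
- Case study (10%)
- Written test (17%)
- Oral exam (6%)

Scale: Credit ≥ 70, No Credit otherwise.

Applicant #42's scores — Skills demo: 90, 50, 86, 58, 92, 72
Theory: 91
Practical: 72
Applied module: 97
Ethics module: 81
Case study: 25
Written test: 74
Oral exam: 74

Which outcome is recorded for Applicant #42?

Credit

Skills demo: drop 50 → average of remaining 5 = 398/5 = 79.6
Weighted total:
  Skills demo 79.6 × 0.26 = 20.696
  Theory 91 × 0.15 = 13.65
  Practical 72 × 0.13 = 9.36
  Applied module 97 × 0.08 = 7.76
  Ethics module 81 × 0.05 = 4.05
  Case study 25 × 0.1 = 2.5
  Written test 74 × 0.17 = 12.58
  Oral exam 74 × 0.06 = 4.44
Sum = 75.036
75.036 ≥ 70 → Credit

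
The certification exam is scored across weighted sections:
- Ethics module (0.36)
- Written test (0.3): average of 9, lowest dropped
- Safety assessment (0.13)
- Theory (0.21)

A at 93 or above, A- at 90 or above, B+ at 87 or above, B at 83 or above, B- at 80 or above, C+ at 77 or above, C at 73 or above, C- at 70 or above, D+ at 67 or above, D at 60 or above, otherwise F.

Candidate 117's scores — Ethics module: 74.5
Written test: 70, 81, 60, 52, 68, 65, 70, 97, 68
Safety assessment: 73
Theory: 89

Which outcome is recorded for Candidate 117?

C

Written test: drop 52 → average of remaining 8 = 579/8 = 72.375
Weighted total:
  Ethics module 74.5 × 0.36 = 26.82
  Written test 72.375 × 0.3 = 21.7125
  Safety assessment 73 × 0.13 = 9.49
  Theory 89 × 0.21 = 18.69
Sum = 76.7125
76.7125 is ≥ 73 and < 77 → C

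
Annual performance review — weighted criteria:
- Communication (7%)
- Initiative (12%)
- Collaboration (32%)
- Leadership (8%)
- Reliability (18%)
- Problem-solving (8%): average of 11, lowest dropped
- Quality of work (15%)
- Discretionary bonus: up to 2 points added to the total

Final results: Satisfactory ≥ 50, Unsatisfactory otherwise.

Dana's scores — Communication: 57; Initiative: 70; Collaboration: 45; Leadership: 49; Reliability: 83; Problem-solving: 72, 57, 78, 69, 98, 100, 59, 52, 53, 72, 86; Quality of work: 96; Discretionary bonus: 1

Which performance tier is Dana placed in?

Problem-solving: drop 52 → average of remaining 10 = 744/10 = 74.4
Weighted total:
  Communication 57 × 0.07 = 3.99
  Initiative 70 × 0.12 = 8.4
  Collaboration 45 × 0.32 = 14.4
  Leadership 49 × 0.08 = 3.92
  Reliability 83 × 0.18 = 14.94
  Problem-solving 74.4 × 0.08 = 5.952
  Quality of work 96 × 0.15 = 14.4
Sum = 66.002
Discretionary bonus: 66.002 + 1 = 67.002
67.002 ≥ 50 → Satisfactory

Satisfactory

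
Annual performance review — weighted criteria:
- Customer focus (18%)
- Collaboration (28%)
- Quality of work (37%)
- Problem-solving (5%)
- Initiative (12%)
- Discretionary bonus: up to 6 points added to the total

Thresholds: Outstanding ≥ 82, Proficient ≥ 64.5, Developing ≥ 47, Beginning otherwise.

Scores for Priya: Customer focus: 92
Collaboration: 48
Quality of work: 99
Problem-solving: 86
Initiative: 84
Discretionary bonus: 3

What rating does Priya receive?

Outstanding

Weighted total:
  Customer focus 92 × 0.18 = 16.56
  Collaboration 48 × 0.28 = 13.44
  Quality of work 99 × 0.37 = 36.63
  Problem-solving 86 × 0.05 = 4.3
  Initiative 84 × 0.12 = 10.08
Sum = 81.01
Discretionary bonus: 81.01 + 3 = 84.01
84.01 ≥ 82 → Outstanding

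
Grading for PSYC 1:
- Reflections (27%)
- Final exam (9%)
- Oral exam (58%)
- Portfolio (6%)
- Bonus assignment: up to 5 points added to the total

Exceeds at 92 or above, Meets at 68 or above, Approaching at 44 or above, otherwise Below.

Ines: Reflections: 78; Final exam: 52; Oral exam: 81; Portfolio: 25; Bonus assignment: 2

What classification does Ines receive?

Weighted total:
  Reflections 78 × 0.27 = 21.06
  Final exam 52 × 0.09 = 4.68
  Oral exam 81 × 0.58 = 46.98
  Portfolio 25 × 0.06 = 1.5
Sum = 74.22
Bonus assignment: 74.22 + 2 = 76.22
76.22 is ≥ 68 and < 92 → Meets

Meets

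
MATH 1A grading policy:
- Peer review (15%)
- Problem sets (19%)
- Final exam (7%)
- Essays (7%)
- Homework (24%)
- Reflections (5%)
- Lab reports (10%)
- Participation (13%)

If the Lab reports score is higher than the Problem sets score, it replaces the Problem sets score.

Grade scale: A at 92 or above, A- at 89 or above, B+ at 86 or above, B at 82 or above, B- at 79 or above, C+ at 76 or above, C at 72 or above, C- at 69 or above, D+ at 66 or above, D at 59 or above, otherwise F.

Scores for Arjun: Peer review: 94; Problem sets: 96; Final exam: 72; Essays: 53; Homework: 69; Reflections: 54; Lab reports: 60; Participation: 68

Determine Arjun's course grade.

Lab reports (60) ≤ Problem sets (96), so Problem sets stays at 96.
Weighted total:
  Peer review 94 × 0.15 = 14.1
  Problem sets 96 × 0.19 = 18.24
  Final exam 72 × 0.07 = 5.04
  Essays 53 × 0.07 = 3.71
  Homework 69 × 0.24 = 16.56
  Reflections 54 × 0.05 = 2.7
  Lab reports 60 × 0.1 = 6
  Participation 68 × 0.13 = 8.84
Sum = 75.19
75.19 is ≥ 72 and < 76 → C

C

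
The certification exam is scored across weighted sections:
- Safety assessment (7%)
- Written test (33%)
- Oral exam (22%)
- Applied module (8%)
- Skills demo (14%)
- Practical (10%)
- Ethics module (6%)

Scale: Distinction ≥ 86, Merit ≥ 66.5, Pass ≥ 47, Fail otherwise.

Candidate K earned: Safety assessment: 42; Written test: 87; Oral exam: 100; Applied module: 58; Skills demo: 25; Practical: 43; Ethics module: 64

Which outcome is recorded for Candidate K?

Weighted total:
  Safety assessment 42 × 0.07 = 2.94
  Written test 87 × 0.33 = 28.71
  Oral exam 100 × 0.22 = 22
  Applied module 58 × 0.08 = 4.64
  Skills demo 25 × 0.14 = 3.5
  Practical 43 × 0.1 = 4.3
  Ethics module 64 × 0.06 = 3.84
Sum = 69.93
69.93 is ≥ 66.5 and < 86 → Merit

Merit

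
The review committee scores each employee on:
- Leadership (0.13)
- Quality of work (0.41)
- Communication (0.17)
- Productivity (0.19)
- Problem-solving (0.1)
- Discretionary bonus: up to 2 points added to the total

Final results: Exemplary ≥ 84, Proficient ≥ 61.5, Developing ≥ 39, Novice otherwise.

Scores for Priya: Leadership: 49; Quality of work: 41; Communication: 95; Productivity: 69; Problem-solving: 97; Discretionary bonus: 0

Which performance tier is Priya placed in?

Weighted total:
  Leadership 49 × 0.13 = 6.37
  Quality of work 41 × 0.41 = 16.81
  Communication 95 × 0.17 = 16.15
  Productivity 69 × 0.19 = 13.11
  Problem-solving 97 × 0.1 = 9.7
Sum = 62.14
Discretionary bonus: 62.14 + 0 = 62.14
62.14 is ≥ 61.5 and < 84 → Proficient

Proficient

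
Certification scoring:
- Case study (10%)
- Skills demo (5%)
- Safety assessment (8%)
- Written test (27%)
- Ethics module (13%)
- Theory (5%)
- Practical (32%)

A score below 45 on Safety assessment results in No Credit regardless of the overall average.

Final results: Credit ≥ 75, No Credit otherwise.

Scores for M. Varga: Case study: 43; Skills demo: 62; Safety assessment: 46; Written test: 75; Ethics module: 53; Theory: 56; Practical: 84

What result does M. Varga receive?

Safety assessment score 46 ≥ 45: minimum met.
Weighted total:
  Case study 43 × 0.1 = 4.3
  Skills demo 62 × 0.05 = 3.1
  Safety assessment 46 × 0.08 = 3.68
  Written test 75 × 0.27 = 20.25
  Ethics module 53 × 0.13 = 6.89
  Theory 56 × 0.05 = 2.8
  Practical 84 × 0.32 = 26.88
Sum = 67.9
67.9 < 75 → No Credit

No Credit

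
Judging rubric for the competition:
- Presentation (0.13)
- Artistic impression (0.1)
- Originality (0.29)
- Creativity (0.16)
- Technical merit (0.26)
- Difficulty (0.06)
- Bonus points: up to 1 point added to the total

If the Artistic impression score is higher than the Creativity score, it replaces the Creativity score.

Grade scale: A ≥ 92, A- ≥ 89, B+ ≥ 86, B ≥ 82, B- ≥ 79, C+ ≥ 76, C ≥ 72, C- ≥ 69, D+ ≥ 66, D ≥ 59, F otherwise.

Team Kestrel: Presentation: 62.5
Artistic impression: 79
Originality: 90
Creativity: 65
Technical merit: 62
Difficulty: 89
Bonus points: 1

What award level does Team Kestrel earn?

Artistic impression (79) > Creativity (65), so Creativity counts as 79.
Weighted total:
  Presentation 62.5 × 0.13 = 8.125
  Artistic impression 79 × 0.1 = 7.9
  Originality 90 × 0.29 = 26.1
  Creativity 79 × 0.16 = 12.64
  Technical merit 62 × 0.26 = 16.12
  Difficulty 89 × 0.06 = 5.34
Sum = 76.225
Bonus points: 76.225 + 1 = 77.225
77.225 is ≥ 76 and < 79 → C+

C+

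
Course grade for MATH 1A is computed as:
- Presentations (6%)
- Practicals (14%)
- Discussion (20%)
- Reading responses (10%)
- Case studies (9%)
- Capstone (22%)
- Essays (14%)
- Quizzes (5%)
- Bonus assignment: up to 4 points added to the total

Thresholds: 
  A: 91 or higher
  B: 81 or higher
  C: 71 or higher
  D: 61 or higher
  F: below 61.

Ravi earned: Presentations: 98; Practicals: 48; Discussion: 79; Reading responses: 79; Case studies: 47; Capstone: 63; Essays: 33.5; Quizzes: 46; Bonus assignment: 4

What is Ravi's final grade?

Weighted total:
  Presentations 98 × 0.06 = 5.88
  Practicals 48 × 0.14 = 6.72
  Discussion 79 × 0.2 = 15.8
  Reading responses 79 × 0.1 = 7.9
  Case studies 47 × 0.09 = 4.23
  Capstone 63 × 0.22 = 13.86
  Essays 33.5 × 0.14 = 4.69
  Quizzes 46 × 0.05 = 2.3
Sum = 61.38
Bonus assignment: 61.38 + 4 = 65.38
65.38 is ≥ 61 and < 71 → D

D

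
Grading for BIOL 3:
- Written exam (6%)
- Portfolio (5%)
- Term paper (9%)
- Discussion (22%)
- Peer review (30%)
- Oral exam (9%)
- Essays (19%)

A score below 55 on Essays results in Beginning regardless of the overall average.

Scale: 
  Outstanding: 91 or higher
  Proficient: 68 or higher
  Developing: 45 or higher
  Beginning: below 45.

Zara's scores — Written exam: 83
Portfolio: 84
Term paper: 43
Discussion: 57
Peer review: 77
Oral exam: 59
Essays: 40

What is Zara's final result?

Beginning

Essays score 40 < 55: minimum not met.
Weighted total:
  Written exam 83 × 0.06 = 4.98
  Portfolio 84 × 0.05 = 4.2
  Term paper 43 × 0.09 = 3.87
  Discussion 57 × 0.22 = 12.54
  Peer review 77 × 0.3 = 23.1
  Oral exam 59 × 0.09 = 5.31
  Essays 40 × 0.19 = 7.6
Sum = 61.6
Because the Essays minimum was not met, the result is Beginning.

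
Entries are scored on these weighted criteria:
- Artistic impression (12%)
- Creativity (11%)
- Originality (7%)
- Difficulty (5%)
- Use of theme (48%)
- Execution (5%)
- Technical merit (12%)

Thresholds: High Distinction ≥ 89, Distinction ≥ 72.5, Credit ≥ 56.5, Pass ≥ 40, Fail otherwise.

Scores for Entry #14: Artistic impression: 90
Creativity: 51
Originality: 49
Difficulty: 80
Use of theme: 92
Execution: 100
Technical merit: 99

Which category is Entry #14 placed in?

Distinction

Weighted total:
  Artistic impression 90 × 0.12 = 10.8
  Creativity 51 × 0.11 = 5.61
  Originality 49 × 0.07 = 3.43
  Difficulty 80 × 0.05 = 4
  Use of theme 92 × 0.48 = 44.16
  Execution 100 × 0.05 = 5
  Technical merit 99 × 0.12 = 11.88
Sum = 84.88
84.88 is ≥ 72.5 and < 89 → Distinction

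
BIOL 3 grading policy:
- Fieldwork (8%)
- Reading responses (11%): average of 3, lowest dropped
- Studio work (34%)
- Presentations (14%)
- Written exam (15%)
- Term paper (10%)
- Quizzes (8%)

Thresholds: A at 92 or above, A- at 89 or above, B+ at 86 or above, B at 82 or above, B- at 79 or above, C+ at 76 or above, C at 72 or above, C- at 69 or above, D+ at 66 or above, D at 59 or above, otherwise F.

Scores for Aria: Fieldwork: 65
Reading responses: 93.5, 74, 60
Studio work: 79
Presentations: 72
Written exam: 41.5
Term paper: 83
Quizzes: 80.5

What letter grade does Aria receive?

C

Reading responses: drop 60 → average of remaining 2 = 167.5/2 = 83.75
Weighted total:
  Fieldwork 65 × 0.08 = 5.2
  Reading responses 83.75 × 0.11 = 9.2125
  Studio work 79 × 0.34 = 26.86
  Presentations 72 × 0.14 = 10.08
  Written exam 41.5 × 0.15 = 6.225
  Term paper 83 × 0.1 = 8.3
  Quizzes 80.5 × 0.08 = 6.44
Sum = 72.3175
72.3175 is ≥ 72 and < 76 → C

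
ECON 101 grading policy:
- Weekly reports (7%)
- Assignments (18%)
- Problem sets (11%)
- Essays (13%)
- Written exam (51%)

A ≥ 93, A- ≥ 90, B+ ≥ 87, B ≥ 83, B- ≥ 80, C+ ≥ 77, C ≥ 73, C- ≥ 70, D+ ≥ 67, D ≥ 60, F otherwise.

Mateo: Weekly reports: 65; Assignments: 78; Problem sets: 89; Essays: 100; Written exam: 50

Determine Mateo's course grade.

Weighted total:
  Weekly reports 65 × 0.07 = 4.55
  Assignments 78 × 0.18 = 14.04
  Problem sets 89 × 0.11 = 9.79
  Essays 100 × 0.13 = 13
  Written exam 50 × 0.51 = 25.5
Sum = 66.88
66.88 is ≥ 60 and < 67 → D

D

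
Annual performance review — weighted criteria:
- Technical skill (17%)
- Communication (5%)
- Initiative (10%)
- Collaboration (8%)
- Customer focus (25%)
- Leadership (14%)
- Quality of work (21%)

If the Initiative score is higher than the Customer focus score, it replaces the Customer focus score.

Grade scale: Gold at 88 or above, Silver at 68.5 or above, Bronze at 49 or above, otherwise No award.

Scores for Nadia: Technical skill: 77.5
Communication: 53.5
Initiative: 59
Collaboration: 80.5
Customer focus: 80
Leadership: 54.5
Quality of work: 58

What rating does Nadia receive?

Bronze

Initiative (59) ≤ Customer focus (80), so Customer focus stays at 80.
Weighted total:
  Technical skill 77.5 × 0.17 = 13.175
  Communication 53.5 × 0.05 = 2.675
  Initiative 59 × 0.1 = 5.9
  Collaboration 80.5 × 0.08 = 6.44
  Customer focus 80 × 0.25 = 20
  Leadership 54.5 × 0.14 = 7.63
  Quality of work 58 × 0.21 = 12.18
Sum = 68
68 is ≥ 49 and < 68.5 → Bronze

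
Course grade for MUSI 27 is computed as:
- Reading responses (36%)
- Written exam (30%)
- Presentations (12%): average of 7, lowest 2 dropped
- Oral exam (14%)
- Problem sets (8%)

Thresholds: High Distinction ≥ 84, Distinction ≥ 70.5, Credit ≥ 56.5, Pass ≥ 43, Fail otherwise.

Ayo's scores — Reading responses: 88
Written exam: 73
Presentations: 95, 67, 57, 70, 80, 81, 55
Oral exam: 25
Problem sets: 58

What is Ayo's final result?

Presentations: drop 55, 57 → average of remaining 5 = 393/5 = 78.6
Weighted total:
  Reading responses 88 × 0.36 = 31.68
  Written exam 73 × 0.3 = 21.9
  Presentations 78.6 × 0.12 = 9.432
  Oral exam 25 × 0.14 = 3.5
  Problem sets 58 × 0.08 = 4.64
Sum = 71.152
71.152 is ≥ 70.5 and < 84 → Distinction

Distinction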